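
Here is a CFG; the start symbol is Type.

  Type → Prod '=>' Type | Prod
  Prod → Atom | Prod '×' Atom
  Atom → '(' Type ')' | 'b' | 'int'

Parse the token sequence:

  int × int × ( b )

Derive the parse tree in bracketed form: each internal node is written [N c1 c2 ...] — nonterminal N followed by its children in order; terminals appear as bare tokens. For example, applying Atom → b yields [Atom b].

[Type [Prod [Prod [Prod [Atom int]] × [Atom int]] × [Atom ( [Type [Prod [Atom b]]] )]]]

Type
Prod
Prod × Atom
Prod × Atom × Atom
Atom × Atom × Atom
int × Atom × Atom
int × int × Atom
int × int × ( Type )
int × int × ( Prod )
int × int × ( Atom )
int × int × ( b )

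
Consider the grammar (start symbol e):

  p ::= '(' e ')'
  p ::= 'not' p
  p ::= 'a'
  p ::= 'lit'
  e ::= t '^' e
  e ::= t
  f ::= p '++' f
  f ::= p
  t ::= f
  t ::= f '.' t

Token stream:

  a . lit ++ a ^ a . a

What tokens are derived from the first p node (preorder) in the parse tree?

[e [t [f [p a]] . [t [f [p lit] ++ [f [p a]]]]] ^ [e [t [f [p a]] . [t [f [p a]]]]]]

a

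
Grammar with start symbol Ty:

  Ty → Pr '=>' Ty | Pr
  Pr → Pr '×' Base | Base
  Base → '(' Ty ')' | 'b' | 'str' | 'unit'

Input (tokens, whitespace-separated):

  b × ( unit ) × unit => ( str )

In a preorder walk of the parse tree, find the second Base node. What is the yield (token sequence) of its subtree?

( unit )

[Ty [Pr [Pr [Pr [Base b]] × [Base ( [Ty [Pr [Base unit]]] )]] × [Base unit]] => [Ty [Pr [Base ( [Ty [Pr [Base str]]] )]]]]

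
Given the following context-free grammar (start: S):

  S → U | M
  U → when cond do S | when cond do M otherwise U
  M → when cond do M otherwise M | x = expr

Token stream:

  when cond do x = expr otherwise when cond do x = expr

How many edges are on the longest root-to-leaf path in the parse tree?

[S [U when cond do [M x = expr] otherwise [U when cond do [S [M x = expr]]]]]

5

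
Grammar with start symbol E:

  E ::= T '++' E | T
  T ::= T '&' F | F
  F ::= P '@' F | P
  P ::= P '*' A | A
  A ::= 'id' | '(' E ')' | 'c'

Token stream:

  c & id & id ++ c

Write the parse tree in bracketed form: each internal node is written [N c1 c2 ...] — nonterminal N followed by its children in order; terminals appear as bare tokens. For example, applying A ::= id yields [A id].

E
T ++ E
T & F ++ E
T & F & F ++ E
F & F & F ++ E
P & F & F ++ E
A & F & F ++ E
c & F & F ++ E
c & P & F ++ E
c & A & F ++ E
c & id & F ++ E
c & id & P ++ E
c & id & A ++ E
c & id & id ++ E
c & id & id ++ T
c & id & id ++ F
c & id & id ++ P
c & id & id ++ A
c & id & id ++ c

[E [T [T [T [F [P [A c]]]] & [F [P [A id]]]] & [F [P [A id]]]] ++ [E [T [F [P [A c]]]]]]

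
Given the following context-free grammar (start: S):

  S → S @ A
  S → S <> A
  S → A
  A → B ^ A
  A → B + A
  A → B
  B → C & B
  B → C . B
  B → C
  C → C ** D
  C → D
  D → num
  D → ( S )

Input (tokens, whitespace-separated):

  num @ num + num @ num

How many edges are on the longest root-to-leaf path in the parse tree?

7

[S [S [S [A [B [C [D num]]]]] @ [A [B [C [D num]]] + [A [B [C [D num]]]]]] @ [A [B [C [D num]]]]]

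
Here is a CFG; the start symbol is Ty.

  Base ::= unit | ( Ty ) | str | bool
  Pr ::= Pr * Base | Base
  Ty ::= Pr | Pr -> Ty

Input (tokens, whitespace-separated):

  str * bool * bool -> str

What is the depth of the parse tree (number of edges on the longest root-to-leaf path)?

[Ty [Pr [Pr [Pr [Base str]] * [Base bool]] * [Base bool]] -> [Ty [Pr [Base str]]]]

5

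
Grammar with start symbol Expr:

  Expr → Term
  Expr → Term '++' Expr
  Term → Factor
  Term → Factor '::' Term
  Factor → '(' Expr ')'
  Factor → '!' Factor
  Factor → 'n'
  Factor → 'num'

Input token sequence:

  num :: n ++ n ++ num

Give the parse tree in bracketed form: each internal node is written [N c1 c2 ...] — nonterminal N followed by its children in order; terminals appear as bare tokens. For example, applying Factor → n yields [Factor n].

Expr
Term ++ Expr
Factor :: Term ++ Expr
num :: Term ++ Expr
num :: Factor ++ Expr
num :: n ++ Expr
num :: n ++ Term ++ Expr
num :: n ++ Factor ++ Expr
num :: n ++ n ++ Expr
num :: n ++ n ++ Term
num :: n ++ n ++ Factor
num :: n ++ n ++ num

[Expr [Term [Factor num] :: [Term [Factor n]]] ++ [Expr [Term [Factor n]] ++ [Expr [Term [Factor num]]]]]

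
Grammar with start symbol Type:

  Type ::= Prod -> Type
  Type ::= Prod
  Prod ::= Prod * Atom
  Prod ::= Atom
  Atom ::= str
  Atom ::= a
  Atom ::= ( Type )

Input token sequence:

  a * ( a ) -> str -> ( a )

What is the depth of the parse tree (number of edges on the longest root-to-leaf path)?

8

[Type [Prod [Prod [Atom a]] * [Atom ( [Type [Prod [Atom a]]] )]] -> [Type [Prod [Atom str]] -> [Type [Prod [Atom ( [Type [Prod [Atom a]]] )]]]]]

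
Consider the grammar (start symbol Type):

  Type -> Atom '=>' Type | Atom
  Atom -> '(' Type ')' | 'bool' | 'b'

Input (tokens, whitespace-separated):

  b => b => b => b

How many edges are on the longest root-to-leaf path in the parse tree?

[Type [Atom b] => [Type [Atom b] => [Type [Atom b] => [Type [Atom b]]]]]

5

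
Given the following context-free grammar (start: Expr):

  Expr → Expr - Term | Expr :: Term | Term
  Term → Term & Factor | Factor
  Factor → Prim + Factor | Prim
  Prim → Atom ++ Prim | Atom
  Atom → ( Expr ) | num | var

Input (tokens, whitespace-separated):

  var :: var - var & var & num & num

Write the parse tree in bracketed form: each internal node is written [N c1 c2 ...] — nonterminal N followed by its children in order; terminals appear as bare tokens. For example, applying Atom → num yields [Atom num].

[Expr [Expr [Expr [Term [Factor [Prim [Atom var]]]]] :: [Term [Factor [Prim [Atom var]]]]] - [Term [Term [Term [Term [Factor [Prim [Atom var]]]] & [Factor [Prim [Atom var]]]] & [Factor [Prim [Atom num]]]] & [Factor [Prim [Atom num]]]]]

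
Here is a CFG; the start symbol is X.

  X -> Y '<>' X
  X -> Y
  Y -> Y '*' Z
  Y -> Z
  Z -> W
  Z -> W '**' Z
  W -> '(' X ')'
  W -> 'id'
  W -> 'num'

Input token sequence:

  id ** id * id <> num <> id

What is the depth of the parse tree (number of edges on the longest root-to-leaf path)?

[X [Y [Y [Z [W id] ** [Z [W id]]]] * [Z [W id]]] <> [X [Y [Z [W num]]] <> [X [Y [Z [W id]]]]]]

6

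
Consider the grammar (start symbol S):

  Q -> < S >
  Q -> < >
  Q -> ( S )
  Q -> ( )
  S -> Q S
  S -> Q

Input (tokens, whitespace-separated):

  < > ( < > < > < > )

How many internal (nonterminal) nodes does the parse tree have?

10

[S [Q < >] [S [Q ( [S [Q < >] [S [Q < >] [S [Q < >]]]] )]]]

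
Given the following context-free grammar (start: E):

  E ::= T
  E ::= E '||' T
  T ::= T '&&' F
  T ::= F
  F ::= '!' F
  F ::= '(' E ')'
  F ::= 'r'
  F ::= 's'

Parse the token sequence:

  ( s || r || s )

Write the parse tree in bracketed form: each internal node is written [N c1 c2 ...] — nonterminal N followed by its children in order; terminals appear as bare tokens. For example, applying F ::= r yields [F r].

E
T
F
( E )
( E || T )
( E || T || T )
( T || T || T )
( F || T || T )
( s || T || T )
( s || F || T )
( s || r || T )
( s || r || F )
( s || r || s )

[E [T [F ( [E [E [E [T [F s]]] || [T [F r]]] || [T [F s]]] )]]]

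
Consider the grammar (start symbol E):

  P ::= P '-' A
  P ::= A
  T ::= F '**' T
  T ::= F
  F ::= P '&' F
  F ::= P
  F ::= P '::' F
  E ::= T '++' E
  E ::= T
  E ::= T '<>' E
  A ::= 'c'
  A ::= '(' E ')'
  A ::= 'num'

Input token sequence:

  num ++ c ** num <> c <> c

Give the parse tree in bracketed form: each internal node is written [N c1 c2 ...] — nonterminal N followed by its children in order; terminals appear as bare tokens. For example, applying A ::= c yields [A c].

[E [T [F [P [A num]]]] ++ [E [T [F [P [A c]]] ** [T [F [P [A num]]]]] <> [E [T [F [P [A c]]]] <> [E [T [F [P [A c]]]]]]]]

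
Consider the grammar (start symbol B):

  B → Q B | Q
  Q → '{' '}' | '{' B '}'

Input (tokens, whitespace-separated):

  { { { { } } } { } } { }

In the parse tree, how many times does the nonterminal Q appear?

6

[B [Q { [B [Q { [B [Q { [B [Q { }]] }]] }] [B [Q { }]]] }] [B [Q { }]]]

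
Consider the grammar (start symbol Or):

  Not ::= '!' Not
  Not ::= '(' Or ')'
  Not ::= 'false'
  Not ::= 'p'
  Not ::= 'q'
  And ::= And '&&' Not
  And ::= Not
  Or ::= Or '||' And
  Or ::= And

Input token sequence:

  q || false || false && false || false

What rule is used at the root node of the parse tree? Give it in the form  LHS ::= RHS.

Or ::= Or '||' And

[Or [Or [Or [Or [And [Not q]]] || [And [Not false]]] || [And [And [Not false]] && [Not false]]] || [And [Not false]]]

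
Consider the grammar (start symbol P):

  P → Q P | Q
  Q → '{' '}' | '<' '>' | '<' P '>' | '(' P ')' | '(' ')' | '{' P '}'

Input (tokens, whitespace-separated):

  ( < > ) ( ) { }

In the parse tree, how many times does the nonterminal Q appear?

[P [Q ( [P [Q < >]] )] [P [Q ( )] [P [Q { }]]]]

4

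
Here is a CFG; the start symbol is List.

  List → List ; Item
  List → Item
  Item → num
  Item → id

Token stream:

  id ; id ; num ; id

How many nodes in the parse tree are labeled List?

[List [List [List [List [Item id]] ; [Item id]] ; [Item num]] ; [Item id]]

4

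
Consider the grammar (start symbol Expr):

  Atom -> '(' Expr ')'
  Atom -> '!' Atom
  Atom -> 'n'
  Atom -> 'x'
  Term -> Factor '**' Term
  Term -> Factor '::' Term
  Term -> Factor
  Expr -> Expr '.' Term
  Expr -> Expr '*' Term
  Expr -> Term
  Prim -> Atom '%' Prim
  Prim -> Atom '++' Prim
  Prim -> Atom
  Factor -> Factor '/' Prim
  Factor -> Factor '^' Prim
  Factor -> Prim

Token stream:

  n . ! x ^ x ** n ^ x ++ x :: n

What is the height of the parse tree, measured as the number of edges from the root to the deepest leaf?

[Expr [Expr [Term [Factor [Prim [Atom n]]]]] . [Term [Factor [Factor [Prim [Atom ! [Atom x]]]] ^ [Prim [Atom x]]] ** [Term [Factor [Factor [Prim [Atom n]]] ^ [Prim [Atom x] ++ [Prim [Atom x]]]] :: [Term [Factor [Prim [Atom n]]]]]]]

7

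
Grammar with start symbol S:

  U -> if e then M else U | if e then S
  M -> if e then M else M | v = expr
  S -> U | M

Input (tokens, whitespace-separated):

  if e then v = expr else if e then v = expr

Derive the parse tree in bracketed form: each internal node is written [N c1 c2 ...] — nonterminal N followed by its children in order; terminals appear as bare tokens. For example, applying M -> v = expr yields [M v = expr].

S
U
if e then M else U
if e then v = expr else U
if e then v = expr else if e then S
if e then v = expr else if e then M
if e then v = expr else if e then v = expr

[S [U if e then [M v = expr] else [U if e then [S [M v = expr]]]]]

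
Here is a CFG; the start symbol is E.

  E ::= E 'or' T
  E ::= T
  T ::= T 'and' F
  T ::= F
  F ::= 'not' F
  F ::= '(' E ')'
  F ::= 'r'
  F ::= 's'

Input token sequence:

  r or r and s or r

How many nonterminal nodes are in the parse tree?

11

[E [E [E [T [F r]]] or [T [T [F r]] and [F s]]] or [T [F r]]]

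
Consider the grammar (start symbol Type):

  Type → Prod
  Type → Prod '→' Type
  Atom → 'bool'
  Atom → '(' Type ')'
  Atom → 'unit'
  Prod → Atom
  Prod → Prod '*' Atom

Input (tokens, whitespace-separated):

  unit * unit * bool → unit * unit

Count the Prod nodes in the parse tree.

[Type [Prod [Prod [Prod [Atom unit]] * [Atom unit]] * [Atom bool]] → [Type [Prod [Prod [Atom unit]] * [Atom unit]]]]

5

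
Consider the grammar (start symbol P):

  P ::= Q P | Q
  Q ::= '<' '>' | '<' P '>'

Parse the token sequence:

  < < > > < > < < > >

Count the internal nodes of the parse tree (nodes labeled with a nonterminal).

10

[P [Q < [P [Q < >]] >] [P [Q < >] [P [Q < [P [Q < >]] >]]]]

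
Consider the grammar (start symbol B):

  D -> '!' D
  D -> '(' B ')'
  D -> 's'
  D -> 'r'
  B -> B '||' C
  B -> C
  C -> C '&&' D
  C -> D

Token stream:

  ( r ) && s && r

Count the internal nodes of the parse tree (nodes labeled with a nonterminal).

10

[B [C [C [C [D ( [B [C [D r]]] )]] && [D s]] && [D r]]]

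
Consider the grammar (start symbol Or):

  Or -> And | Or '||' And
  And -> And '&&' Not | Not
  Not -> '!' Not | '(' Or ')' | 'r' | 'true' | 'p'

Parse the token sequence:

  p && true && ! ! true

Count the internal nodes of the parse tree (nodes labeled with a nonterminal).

[Or [And [And [And [Not p]] && [Not true]] && [Not ! [Not ! [Not true]]]]]

9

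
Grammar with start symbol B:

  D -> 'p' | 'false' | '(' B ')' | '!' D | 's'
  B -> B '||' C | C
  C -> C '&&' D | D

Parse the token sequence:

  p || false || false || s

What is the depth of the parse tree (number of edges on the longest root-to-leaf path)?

[B [B [B [B [C [D p]]] || [C [D false]]] || [C [D false]]] || [C [D s]]]

6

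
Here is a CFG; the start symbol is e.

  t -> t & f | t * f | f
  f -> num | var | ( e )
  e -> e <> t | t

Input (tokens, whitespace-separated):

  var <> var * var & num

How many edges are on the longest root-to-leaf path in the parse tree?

5

[e [e [t [f var]]] <> [t [t [t [f var]] * [f var]] & [f num]]]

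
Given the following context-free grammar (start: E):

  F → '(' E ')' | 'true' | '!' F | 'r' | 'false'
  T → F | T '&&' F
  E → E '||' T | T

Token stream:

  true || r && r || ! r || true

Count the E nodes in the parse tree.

4

[E [E [E [E [T [F true]]] || [T [T [F r]] && [F r]]] || [T [F ! [F r]]]] || [T [F true]]]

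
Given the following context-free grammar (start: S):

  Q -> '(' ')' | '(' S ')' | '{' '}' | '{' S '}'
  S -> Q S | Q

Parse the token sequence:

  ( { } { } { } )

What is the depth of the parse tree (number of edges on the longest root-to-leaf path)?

[S [Q ( [S [Q { }] [S [Q { }] [S [Q { }]]]] )]]

6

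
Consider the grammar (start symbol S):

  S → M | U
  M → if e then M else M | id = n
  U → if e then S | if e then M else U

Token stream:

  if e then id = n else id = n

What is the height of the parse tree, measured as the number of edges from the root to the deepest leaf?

3

[S [M if e then [M id = n] else [M id = n]]]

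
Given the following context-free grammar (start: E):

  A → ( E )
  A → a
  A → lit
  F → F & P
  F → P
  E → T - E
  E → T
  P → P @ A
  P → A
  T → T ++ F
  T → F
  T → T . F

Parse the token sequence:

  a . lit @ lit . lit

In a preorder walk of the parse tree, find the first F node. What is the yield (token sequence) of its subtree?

a

[E [T [T [T [F [P [A a]]]] . [F [P [P [A lit]] @ [A lit]]]] . [F [P [A lit]]]]]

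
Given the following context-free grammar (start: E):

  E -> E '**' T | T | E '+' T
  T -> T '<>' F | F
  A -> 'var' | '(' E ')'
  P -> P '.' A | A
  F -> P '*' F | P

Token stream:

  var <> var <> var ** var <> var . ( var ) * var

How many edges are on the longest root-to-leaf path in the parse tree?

[E [E [T [T [T [F [P [A var]]]] <> [F [P [A var]]]] <> [F [P [A var]]]]] ** [T [T [F [P [A var]]]] <> [F [P [P [A var]] . [A ( [E [T [F [P [A var]]]]] )]] * [F [P [A var]]]]]]

10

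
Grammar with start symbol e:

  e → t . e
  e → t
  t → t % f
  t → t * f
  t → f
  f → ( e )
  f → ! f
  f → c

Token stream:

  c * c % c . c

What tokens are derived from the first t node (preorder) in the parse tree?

c * c % c

[e [t [t [t [f c]] * [f c]] % [f c]] . [e [t [f c]]]]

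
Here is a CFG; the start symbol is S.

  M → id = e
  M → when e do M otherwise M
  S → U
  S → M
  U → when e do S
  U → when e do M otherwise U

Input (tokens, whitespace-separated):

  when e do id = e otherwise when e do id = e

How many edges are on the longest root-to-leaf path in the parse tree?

[S [U when e do [M id = e] otherwise [U when e do [S [M id = e]]]]]

5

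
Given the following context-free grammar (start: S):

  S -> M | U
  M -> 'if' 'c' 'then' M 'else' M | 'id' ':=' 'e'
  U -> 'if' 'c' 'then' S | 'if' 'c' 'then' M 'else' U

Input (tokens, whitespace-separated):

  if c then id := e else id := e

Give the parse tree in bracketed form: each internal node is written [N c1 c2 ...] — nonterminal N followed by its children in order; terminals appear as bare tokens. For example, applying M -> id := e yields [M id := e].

[S [M if c then [M id := e] else [M id := e]]]

S
M
if c then M else M
if c then id := e else M
if c then id := e else id := e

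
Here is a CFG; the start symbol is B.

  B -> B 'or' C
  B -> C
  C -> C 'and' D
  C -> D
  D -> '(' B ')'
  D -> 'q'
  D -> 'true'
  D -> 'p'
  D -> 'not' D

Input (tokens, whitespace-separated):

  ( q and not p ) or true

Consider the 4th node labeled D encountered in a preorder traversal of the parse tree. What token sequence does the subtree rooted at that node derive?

[B [B [C [D ( [B [C [C [D q]] and [D not [D p]]]] )]]] or [C [D true]]]

p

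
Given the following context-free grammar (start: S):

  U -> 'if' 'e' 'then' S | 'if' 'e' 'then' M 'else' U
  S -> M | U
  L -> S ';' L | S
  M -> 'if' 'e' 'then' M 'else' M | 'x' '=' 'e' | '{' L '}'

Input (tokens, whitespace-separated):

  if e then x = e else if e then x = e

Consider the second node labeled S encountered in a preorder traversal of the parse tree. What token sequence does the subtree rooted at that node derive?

x = e

[S [U if e then [M x = e] else [U if e then [S [M x = e]]]]]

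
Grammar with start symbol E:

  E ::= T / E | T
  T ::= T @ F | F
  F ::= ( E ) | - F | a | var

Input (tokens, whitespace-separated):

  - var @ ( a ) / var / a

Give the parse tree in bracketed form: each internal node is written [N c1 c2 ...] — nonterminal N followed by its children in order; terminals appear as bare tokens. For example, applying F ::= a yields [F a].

E
T / E
T @ F / E
F @ F / E
- F @ F / E
- var @ F / E
- var @ ( E ) / E
- var @ ( T ) / E
- var @ ( F ) / E
- var @ ( a ) / E
- var @ ( a ) / T / E
- var @ ( a ) / F / E
- var @ ( a ) / var / E
- var @ ( a ) / var / T
- var @ ( a ) / var / F
- var @ ( a ) / var / a

[E [T [T [F - [F var]]] @ [F ( [E [T [F a]]] )]] / [E [T [F var]] / [E [T [F a]]]]]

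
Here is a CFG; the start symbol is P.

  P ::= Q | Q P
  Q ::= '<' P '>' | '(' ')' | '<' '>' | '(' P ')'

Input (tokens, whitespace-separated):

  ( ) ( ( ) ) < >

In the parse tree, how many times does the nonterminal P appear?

[P [Q ( )] [P [Q ( [P [Q ( )]] )] [P [Q < >]]]]

4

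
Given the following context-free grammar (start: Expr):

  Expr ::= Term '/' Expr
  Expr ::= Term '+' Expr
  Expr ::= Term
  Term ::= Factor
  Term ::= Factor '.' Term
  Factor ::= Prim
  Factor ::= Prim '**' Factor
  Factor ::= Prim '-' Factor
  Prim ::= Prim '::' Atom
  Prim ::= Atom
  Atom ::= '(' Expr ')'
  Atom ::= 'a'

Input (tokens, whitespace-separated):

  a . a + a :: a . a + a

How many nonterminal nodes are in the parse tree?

[Expr [Term [Factor [Prim [Atom a]]] . [Term [Factor [Prim [Atom a]]]]] + [Expr [Term [Factor [Prim [Prim [Atom a]] :: [Atom a]]] . [Term [Factor [Prim [Atom a]]]]] + [Expr [Term [Factor [Prim [Atom a]]]]]]]

25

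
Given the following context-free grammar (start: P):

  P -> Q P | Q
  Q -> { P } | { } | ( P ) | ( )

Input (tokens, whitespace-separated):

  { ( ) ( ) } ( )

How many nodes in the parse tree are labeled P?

[P [Q { [P [Q ( )] [P [Q ( )]]] }] [P [Q ( )]]]

4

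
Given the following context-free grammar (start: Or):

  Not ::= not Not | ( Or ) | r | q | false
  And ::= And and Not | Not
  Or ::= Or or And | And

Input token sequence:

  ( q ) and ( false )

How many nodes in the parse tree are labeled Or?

[Or [And [And [Not ( [Or [And [Not q]]] )]] and [Not ( [Or [And [Not false]]] )]]]

3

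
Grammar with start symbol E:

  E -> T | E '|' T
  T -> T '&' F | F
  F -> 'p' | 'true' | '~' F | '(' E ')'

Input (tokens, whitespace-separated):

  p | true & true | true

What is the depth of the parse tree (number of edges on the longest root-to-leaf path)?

5

[E [E [E [T [F p]]] | [T [T [F true]] & [F true]]] | [T [F true]]]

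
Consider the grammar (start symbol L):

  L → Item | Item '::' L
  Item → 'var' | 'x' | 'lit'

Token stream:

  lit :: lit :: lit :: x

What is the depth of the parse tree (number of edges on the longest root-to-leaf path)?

[L [Item lit] :: [L [Item lit] :: [L [Item lit] :: [L [Item x]]]]]

5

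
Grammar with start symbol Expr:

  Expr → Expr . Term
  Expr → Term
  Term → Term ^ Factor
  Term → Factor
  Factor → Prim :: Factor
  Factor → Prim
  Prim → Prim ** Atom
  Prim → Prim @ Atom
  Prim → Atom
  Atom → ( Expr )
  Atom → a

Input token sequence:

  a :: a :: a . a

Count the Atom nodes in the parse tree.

[Expr [Expr [Term [Factor [Prim [Atom a]] :: [Factor [Prim [Atom a]] :: [Factor [Prim [Atom a]]]]]]] . [Term [Factor [Prim [Atom a]]]]]

4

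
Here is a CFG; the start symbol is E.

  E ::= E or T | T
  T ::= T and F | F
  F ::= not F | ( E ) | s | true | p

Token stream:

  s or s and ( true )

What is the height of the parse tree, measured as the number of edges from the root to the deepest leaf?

[E [E [T [F s]]] or [T [T [F s]] and [F ( [E [T [F true]]] )]]]

6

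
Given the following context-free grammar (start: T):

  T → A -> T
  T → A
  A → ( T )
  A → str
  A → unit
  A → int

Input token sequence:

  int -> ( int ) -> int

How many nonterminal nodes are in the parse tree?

8

[T [A int] -> [T [A ( [T [A int]] )] -> [T [A int]]]]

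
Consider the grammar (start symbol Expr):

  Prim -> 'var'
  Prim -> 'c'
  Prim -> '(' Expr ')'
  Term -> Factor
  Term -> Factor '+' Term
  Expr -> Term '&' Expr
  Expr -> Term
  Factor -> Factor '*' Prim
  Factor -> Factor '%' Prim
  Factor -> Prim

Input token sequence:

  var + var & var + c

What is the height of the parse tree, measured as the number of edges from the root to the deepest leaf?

6

[Expr [Term [Factor [Prim var]] + [Term [Factor [Prim var]]]] & [Expr [Term [Factor [Prim var]] + [Term [Factor [Prim c]]]]]]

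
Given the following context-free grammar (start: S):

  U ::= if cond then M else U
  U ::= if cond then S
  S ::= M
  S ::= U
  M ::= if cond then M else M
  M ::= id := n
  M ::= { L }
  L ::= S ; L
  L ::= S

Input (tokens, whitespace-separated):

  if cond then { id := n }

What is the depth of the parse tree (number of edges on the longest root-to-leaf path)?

7

[S [U if cond then [S [M { [L [S [M id := n]]] }]]]]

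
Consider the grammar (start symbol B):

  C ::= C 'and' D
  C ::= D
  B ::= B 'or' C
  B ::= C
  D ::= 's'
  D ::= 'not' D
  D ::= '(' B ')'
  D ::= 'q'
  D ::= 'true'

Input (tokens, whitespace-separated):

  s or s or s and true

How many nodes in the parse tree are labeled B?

3

[B [B [B [C [D s]]] or [C [D s]]] or [C [C [D s]] and [D true]]]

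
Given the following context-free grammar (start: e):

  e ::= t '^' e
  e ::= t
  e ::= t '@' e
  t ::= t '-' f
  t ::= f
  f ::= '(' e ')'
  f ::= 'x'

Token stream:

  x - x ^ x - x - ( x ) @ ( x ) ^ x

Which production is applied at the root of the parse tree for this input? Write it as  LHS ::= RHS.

[e [t [t [f x]] - [f x]] ^ [e [t [t [t [f x]] - [f x]] - [f ( [e [t [f x]]] )]] @ [e [t [f ( [e [t [f x]]] )]] ^ [e [t [f x]]]]]]

e ::= t '^' e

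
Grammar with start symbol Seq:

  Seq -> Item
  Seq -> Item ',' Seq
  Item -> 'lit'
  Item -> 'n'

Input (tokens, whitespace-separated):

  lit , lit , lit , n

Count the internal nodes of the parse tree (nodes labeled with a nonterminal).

8

[Seq [Item lit] , [Seq [Item lit] , [Seq [Item lit] , [Seq [Item n]]]]]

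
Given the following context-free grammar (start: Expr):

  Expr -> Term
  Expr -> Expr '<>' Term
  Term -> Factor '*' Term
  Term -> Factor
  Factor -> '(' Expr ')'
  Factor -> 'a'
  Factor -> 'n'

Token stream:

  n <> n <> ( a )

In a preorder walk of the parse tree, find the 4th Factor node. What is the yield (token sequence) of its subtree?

[Expr [Expr [Expr [Term [Factor n]]] <> [Term [Factor n]]] <> [Term [Factor ( [Expr [Term [Factor a]]] )]]]

a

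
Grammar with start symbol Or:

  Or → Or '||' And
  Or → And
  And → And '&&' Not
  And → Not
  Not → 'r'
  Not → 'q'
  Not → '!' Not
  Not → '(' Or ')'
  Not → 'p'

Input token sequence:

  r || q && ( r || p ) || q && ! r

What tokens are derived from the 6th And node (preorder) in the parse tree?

q && ! r

[Or [Or [Or [And [Not r]]] || [And [And [Not q]] && [Not ( [Or [Or [And [Not r]]] || [And [Not p]]] )]]] || [And [And [Not q]] && [Not ! [Not r]]]]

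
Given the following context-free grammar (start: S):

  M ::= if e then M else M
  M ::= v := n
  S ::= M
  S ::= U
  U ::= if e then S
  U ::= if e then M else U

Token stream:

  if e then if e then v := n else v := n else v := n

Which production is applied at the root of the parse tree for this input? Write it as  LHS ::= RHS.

S ::= M

[S [M if e then [M if e then [M v := n] else [M v := n]] else [M v := n]]]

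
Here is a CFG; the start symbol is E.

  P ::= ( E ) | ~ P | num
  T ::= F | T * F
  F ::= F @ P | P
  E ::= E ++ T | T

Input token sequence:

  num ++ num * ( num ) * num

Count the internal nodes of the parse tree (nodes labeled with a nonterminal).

18

[E [E [T [F [P num]]]] ++ [T [T [T [F [P num]]] * [F [P ( [E [T [F [P num]]]] )]]] * [F [P num]]]]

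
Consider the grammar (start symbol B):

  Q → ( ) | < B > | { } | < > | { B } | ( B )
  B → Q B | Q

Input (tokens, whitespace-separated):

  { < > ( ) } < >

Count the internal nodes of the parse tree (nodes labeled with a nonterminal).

8

[B [Q { [B [Q < >] [B [Q ( )]]] }] [B [Q < >]]]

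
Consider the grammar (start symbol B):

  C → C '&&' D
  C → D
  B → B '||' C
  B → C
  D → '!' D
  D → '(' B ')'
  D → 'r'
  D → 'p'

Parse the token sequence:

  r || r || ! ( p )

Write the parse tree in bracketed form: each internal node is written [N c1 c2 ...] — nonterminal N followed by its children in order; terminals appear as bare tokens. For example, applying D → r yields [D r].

[B [B [B [C [D r]]] || [C [D r]]] || [C [D ! [D ( [B [C [D p]]] )]]]]

B
B || C
B || C || C
C || C || C
D || C || C
r || C || C
r || D || C
r || r || C
r || r || D
r || r || ! D
r || r || ! ( B )
r || r || ! ( C )
r || r || ! ( D )
r || r || ! ( p )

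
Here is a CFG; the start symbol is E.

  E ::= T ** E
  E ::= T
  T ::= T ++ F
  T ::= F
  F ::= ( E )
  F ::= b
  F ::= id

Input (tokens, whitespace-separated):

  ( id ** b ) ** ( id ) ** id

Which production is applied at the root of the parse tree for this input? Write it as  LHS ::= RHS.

E ::= T ** E

[E [T [F ( [E [T [F id]] ** [E [T [F b]]]] )]] ** [E [T [F ( [E [T [F id]]] )]] ** [E [T [F id]]]]]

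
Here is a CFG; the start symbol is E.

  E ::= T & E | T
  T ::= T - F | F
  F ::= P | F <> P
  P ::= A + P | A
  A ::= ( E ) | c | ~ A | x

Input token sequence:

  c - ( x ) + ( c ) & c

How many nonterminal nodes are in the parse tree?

26

[E [T [T [F [P [A c]]]] - [F [P [A ( [E [T [F [P [A x]]]]] )] + [P [A ( [E [T [F [P [A c]]]]] )]]]]] & [E [T [F [P [A c]]]]]]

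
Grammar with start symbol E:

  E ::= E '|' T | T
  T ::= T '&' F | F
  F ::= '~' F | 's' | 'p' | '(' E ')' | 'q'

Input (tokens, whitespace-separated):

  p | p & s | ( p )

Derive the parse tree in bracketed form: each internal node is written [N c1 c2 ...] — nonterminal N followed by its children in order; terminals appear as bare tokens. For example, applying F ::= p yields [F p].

[E [E [E [T [F p]]] | [T [T [F p]] & [F s]]] | [T [F ( [E [T [F p]]] )]]]

E
E | T
E | T | T
T | T | T
F | T | T
p | T | T
p | T & F | T
p | F & F | T
p | p & F | T
p | p & s | T
p | p & s | F
p | p & s | ( E )
p | p & s | ( T )
p | p & s | ( F )
p | p & s | ( p )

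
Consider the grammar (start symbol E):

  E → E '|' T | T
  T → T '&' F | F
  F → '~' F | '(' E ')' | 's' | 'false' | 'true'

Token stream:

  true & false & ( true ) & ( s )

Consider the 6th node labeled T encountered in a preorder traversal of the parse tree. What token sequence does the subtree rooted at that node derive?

[E [T [T [T [T [F true]] & [F false]] & [F ( [E [T [F true]]] )]] & [F ( [E [T [F s]]] )]]]

s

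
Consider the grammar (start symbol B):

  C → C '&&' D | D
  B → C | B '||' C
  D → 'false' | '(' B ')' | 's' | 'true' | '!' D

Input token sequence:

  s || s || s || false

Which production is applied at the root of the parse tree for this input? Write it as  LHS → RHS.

B → B '||' C

[B [B [B [B [C [D s]]] || [C [D s]]] || [C [D s]]] || [C [D false]]]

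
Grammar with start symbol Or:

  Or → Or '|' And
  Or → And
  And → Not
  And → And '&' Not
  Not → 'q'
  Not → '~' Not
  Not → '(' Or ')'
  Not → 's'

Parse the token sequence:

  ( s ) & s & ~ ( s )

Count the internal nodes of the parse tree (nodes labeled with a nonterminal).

[Or [And [And [And [Not ( [Or [And [Not s]]] )]] & [Not s]] & [Not ~ [Not ( [Or [And [Not s]]] )]]]]

14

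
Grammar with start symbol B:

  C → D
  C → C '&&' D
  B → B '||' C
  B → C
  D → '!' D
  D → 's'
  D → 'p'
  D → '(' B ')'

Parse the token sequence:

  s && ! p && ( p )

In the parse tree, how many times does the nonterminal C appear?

[B [C [C [C [D s]] && [D ! [D p]]] && [D ( [B [C [D p]]] )]]]

4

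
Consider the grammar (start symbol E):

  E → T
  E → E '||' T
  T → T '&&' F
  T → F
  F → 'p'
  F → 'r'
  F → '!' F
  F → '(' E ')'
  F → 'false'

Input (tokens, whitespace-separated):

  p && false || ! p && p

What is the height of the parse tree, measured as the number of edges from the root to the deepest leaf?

[E [E [T [T [F p]] && [F false]]] || [T [T [F ! [F p]]] && [F p]]]

5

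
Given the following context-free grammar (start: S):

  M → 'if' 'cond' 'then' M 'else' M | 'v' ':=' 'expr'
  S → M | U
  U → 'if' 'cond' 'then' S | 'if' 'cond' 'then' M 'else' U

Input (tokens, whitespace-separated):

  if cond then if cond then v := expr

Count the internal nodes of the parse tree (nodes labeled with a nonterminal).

6

[S [U if cond then [S [U if cond then [S [M v := expr]]]]]]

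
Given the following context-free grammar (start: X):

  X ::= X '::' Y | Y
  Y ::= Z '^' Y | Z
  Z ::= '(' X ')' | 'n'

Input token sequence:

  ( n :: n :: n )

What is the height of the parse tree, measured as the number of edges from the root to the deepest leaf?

8

[X [Y [Z ( [X [X [X [Y [Z n]]] :: [Y [Z n]]] :: [Y [Z n]]] )]]]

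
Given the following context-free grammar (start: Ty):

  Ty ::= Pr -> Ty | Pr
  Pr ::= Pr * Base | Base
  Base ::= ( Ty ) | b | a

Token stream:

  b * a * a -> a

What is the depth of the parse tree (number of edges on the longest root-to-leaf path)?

[Ty [Pr [Pr [Pr [Base b]] * [Base a]] * [Base a]] -> [Ty [Pr [Base a]]]]

5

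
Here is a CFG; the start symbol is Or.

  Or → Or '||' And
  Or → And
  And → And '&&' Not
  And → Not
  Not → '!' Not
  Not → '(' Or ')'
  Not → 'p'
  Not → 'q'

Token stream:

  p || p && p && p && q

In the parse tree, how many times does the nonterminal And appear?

[Or [Or [And [Not p]]] || [And [And [And [And [Not p]] && [Not p]] && [Not p]] && [Not q]]]

5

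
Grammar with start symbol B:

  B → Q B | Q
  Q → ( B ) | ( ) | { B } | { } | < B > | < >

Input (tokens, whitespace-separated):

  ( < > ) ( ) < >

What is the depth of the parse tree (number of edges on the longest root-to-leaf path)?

[B [Q ( [B [Q < >]] )] [B [Q ( )] [B [Q < >]]]]

4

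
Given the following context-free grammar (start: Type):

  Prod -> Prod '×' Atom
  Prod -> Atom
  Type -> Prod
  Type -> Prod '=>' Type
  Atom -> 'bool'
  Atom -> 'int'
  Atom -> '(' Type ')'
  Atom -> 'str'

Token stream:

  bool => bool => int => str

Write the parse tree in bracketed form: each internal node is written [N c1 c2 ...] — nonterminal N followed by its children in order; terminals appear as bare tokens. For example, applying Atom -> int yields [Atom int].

Type
Prod => Type
Atom => Type
bool => Type
bool => Prod => Type
bool => Atom => Type
bool => bool => Type
bool => bool => Prod => Type
bool => bool => Atom => Type
bool => bool => int => Type
bool => bool => int => Prod
bool => bool => int => Atom
bool => bool => int => str

[Type [Prod [Atom bool]] => [Type [Prod [Atom bool]] => [Type [Prod [Atom int]] => [Type [Prod [Atom str]]]]]]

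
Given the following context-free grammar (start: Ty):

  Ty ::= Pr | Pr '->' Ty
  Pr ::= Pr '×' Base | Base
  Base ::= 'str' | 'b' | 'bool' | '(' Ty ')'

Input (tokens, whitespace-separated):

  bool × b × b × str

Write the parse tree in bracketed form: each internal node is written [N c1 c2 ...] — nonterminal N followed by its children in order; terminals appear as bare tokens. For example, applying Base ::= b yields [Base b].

Ty
Pr
Pr × Base
Pr × Base × Base
Pr × Base × Base × Base
Base × Base × Base × Base
bool × Base × Base × Base
bool × b × Base × Base
bool × b × b × Base
bool × b × b × str

[Ty [Pr [Pr [Pr [Pr [Base bool]] × [Base b]] × [Base b]] × [Base str]]]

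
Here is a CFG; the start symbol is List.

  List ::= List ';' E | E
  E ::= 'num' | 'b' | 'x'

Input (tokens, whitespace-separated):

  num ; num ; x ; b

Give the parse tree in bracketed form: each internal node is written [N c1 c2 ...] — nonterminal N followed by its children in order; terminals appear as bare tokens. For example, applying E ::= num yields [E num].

List
List ; E
List ; E ; E
List ; E ; E ; E
E ; E ; E ; E
num ; E ; E ; E
num ; num ; E ; E
num ; num ; x ; E
num ; num ; x ; b

[List [List [List [List [E num]] ; [E num]] ; [E x]] ; [E b]]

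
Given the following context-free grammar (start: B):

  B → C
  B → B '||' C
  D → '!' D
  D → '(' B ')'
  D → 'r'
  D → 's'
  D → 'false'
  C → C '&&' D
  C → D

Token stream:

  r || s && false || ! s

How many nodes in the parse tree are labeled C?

[B [B [B [C [D r]]] || [C [C [D s]] && [D false]]] || [C [D ! [D s]]]]

4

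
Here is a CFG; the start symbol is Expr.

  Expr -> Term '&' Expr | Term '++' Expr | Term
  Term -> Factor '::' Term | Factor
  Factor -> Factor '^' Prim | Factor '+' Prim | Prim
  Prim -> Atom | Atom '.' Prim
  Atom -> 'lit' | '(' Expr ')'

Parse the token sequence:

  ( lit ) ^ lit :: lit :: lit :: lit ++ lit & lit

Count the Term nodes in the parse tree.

7

[Expr [Term [Factor [Factor [Prim [Atom ( [Expr [Term [Factor [Prim [Atom lit]]]]] )]]] ^ [Prim [Atom lit]]] :: [Term [Factor [Prim [Atom lit]]] :: [Term [Factor [Prim [Atom lit]]] :: [Term [Factor [Prim [Atom lit]]]]]]] ++ [Expr [Term [Factor [Prim [Atom lit]]]] & [Expr [Term [Factor [Prim [Atom lit]]]]]]]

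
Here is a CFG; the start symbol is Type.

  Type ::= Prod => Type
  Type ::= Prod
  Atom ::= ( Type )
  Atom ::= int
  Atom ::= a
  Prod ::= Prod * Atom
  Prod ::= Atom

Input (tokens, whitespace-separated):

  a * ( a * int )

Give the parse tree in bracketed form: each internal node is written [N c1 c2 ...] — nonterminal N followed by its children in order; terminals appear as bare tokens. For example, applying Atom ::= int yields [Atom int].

Type
Prod
Prod * Atom
Atom * Atom
a * Atom
a * ( Type )
a * ( Prod )
a * ( Prod * Atom )
a * ( Atom * Atom )
a * ( a * Atom )
a * ( a * int )

[Type [Prod [Prod [Atom a]] * [Atom ( [Type [Prod [Prod [Atom a]] * [Atom int]]] )]]]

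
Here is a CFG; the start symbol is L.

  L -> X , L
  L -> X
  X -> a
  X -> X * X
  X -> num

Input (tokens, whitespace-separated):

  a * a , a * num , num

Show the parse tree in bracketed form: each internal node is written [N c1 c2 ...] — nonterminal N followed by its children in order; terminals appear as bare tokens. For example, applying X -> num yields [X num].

[L [X [X a] * [X a]] , [L [X [X a] * [X num]] , [L [X num]]]]

L
X , L
X * X , L
a * X , L
a * a , L
a * a , X , L
a * a , X * X , L
a * a , a * X , L
a * a , a * num , L
a * a , a * num , X
a * a , a * num , num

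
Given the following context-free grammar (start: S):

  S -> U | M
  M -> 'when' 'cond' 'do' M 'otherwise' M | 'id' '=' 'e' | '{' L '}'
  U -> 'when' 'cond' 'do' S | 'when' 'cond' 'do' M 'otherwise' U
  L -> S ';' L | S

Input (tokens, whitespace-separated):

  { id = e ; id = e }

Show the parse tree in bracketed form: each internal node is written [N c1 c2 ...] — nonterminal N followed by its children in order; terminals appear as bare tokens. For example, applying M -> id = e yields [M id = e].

[S [M { [L [S [M id = e]] ; [L [S [M id = e]]]] }]]

S
M
{ L }
{ S ; L }
{ M ; L }
{ id = e ; L }
{ id = e ; S }
{ id = e ; M }
{ id = e ; id = e }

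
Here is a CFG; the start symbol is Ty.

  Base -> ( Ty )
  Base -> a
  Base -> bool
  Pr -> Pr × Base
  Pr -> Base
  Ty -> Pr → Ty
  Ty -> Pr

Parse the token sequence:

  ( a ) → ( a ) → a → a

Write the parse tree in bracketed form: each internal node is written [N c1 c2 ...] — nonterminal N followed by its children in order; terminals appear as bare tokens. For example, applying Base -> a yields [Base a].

[Ty [Pr [Base ( [Ty [Pr [Base a]]] )]] → [Ty [Pr [Base ( [Ty [Pr [Base a]]] )]] → [Ty [Pr [Base a]] → [Ty [Pr [Base a]]]]]]

Ty
Pr → Ty
Base → Ty
( Ty ) → Ty
( Pr ) → Ty
( Base ) → Ty
( a ) → Ty
( a ) → Pr → Ty
( a ) → Base → Ty
( a ) → ( Ty ) → Ty
( a ) → ( Pr ) → Ty
( a ) → ( Base ) → Ty
( a ) → ( a ) → Ty
( a ) → ( a ) → Pr → Ty
( a ) → ( a ) → Base → Ty
( a ) → ( a ) → a → Ty
( a ) → ( a ) → a → Pr
( a ) → ( a ) → a → Base
( a ) → ( a ) → a → a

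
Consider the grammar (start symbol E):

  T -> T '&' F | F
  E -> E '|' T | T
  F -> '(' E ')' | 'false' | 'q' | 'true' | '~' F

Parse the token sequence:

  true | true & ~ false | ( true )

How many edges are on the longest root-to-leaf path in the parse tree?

[E [E [E [T [F true]]] | [T [T [F true]] & [F ~ [F false]]]] | [T [F ( [E [T [F true]]] )]]]

6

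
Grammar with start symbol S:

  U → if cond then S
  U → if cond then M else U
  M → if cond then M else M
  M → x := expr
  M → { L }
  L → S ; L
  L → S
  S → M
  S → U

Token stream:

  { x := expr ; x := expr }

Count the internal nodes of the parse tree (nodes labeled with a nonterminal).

8

[S [M { [L [S [M x := expr]] ; [L [S [M x := expr]]]] }]]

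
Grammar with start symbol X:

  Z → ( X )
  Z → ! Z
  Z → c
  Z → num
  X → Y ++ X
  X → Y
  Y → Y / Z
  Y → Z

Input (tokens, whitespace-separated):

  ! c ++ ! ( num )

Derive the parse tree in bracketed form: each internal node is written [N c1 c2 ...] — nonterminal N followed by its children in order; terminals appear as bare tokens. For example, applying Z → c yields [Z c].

X
Y ++ X
Z ++ X
! Z ++ X
! c ++ X
! c ++ Y
! c ++ Z
! c ++ ! Z
! c ++ ! ( X )
! c ++ ! ( Y )
! c ++ ! ( Z )
! c ++ ! ( num )

[X [Y [Z ! [Z c]]] ++ [X [Y [Z ! [Z ( [X [Y [Z num]]] )]]]]]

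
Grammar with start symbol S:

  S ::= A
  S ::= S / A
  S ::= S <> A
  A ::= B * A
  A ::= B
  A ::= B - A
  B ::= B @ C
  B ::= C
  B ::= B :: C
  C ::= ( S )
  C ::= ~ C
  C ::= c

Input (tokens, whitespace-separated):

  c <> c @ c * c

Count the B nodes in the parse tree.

4

[S [S [A [B [C c]]]] <> [A [B [B [C c]] @ [C c]] * [A [B [C c]]]]]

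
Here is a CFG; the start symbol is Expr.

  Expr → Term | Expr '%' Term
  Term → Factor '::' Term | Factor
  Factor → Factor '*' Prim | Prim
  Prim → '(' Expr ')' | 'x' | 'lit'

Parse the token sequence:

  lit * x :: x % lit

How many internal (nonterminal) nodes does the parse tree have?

13

[Expr [Expr [Term [Factor [Factor [Prim lit]] * [Prim x]] :: [Term [Factor [Prim x]]]]] % [Term [Factor [Prim lit]]]]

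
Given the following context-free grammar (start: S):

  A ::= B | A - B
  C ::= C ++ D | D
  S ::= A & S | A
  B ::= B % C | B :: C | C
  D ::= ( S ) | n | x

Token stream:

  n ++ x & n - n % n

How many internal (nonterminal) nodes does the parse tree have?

19

[S [A [B [C [C [D n]] ++ [D x]]]] & [S [A [A [B [C [D n]]]] - [B [B [C [D n]]] % [C [D n]]]]]]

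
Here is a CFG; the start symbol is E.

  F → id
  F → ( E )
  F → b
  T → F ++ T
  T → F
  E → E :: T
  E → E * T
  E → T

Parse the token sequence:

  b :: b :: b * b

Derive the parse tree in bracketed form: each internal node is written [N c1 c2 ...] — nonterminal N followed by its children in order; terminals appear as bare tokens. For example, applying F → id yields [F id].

[E [E [E [E [T [F b]]] :: [T [F b]]] :: [T [F b]]] * [T [F b]]]

E
E * T
E :: T * T
E :: T :: T * T
T :: T :: T * T
F :: T :: T * T
b :: T :: T * T
b :: F :: T * T
b :: b :: T * T
b :: b :: F * T
b :: b :: b * T
b :: b :: b * F
b :: b :: b * b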